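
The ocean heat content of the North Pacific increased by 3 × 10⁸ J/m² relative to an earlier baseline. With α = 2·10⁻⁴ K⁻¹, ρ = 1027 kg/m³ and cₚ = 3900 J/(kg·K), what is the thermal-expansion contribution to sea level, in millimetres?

Δh = 15 mm

Δh = αQ/(ρcₚ) = 2×10⁻⁴ × 3×10⁸ / (1027 × 3900) ≈ 0.01498 m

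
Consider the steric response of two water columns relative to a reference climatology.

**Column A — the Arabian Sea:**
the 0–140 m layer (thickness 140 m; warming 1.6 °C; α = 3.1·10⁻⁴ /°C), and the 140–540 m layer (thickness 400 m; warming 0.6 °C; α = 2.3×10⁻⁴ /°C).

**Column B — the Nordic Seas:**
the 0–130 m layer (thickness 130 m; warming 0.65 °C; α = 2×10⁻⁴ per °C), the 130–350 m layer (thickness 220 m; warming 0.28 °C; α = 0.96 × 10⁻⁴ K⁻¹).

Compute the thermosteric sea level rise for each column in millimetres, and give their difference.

A Layer 1: 3.1×10⁻⁴ × 1.6 × 140 = 0.06944 m
A Layer 2: 2.3×10⁻⁴ × 0.6 × 400 = 0.05520 m
A total: 0.12464 m
B 2×10⁻⁴ × 130 × 0.65 = 0.01690 m
B 0.96×10⁻⁴ × 220 × 0.28 = 0.0059136 m
B total: 0.0228136 m
Difference: 0.12464 − 0.0228136 = 0.1018264 m

A: 125 mm; B: 22.8 mm; difference 102 mm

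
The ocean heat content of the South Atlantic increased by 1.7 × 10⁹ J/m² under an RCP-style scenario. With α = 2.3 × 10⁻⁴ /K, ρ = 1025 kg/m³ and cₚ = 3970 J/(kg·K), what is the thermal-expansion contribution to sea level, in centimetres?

Δh = 9.61 cm

Δh = αQ/(ρcₚ) = 2.3×10⁻⁴ × 1.7×10⁹ / (1025 × 3970) ≈ 0.096087 m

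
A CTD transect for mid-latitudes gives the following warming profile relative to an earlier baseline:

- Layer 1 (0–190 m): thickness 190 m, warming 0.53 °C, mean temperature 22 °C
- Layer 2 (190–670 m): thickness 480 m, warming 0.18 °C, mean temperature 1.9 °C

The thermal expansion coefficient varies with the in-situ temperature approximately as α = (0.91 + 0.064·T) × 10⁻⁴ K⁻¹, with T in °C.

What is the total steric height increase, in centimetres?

Δh ≈ 3.23 cm

Layer 1: α = (0.91 + 0.064×22)×10⁻⁴ = 2.318×10⁻⁴ K⁻¹
Layer 2: α = (0.91 + 0.064×1.9)×10⁻⁴ = 1.0316×10⁻⁴ K⁻¹
0–190 m: 2.318×10⁻⁴ × 0.53 × 190 = 0.02334226 m
190–670 m: 480 × 1.0316×10⁻⁴ × 0.18 = 0.008913024 m
Δh = 0.02334226 + 0.008913024 = 0.032255284 m ≈ 3.23 cm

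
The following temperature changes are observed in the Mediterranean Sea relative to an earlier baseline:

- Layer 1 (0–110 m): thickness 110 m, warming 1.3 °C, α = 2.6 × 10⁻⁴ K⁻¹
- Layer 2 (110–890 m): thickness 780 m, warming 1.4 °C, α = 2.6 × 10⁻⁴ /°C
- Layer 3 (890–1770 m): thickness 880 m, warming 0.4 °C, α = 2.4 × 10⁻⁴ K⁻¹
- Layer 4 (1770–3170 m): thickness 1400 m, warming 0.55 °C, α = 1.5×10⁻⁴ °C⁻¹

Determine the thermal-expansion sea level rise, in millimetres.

520 mm of thermosteric rise

Layer 1: 1.3 × 2.6×10⁻⁴ × 110 = 0.03718 m
Layer 2: 780 × 1.4 × 2.6×10⁻⁴ = 0.28392 m
2.4×10⁻⁴ × 880 × 0.4 = 0.08448 m
1770–3170 m: 1.5×10⁻⁴ × 1400 × 0.55 = 0.11550 m
Δh = 0.03718 + 0.28392 + 0.08448 + 0.11550 = 0.52108 m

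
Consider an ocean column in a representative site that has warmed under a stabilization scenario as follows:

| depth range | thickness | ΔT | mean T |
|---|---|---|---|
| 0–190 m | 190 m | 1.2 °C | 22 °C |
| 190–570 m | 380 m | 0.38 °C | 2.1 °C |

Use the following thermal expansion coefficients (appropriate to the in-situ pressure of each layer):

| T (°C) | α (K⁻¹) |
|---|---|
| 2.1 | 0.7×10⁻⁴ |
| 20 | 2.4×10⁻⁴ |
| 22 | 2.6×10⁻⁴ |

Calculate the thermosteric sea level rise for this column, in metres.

Layer 1 at 22 °C → α = 2.6×10⁻⁴ K⁻¹
Layer 2 at 2.1 °C → α = 0.7×10⁻⁴ K⁻¹
1.2 × 190 × 2.6×10⁻⁴ = 0.05928 m
0.7×10⁻⁴ × 380 × 0.38 = 0.010108 m
Δh = 0.05928 + 0.010108 = 0.069388 m ≈ 0.0694 m

0.0694 m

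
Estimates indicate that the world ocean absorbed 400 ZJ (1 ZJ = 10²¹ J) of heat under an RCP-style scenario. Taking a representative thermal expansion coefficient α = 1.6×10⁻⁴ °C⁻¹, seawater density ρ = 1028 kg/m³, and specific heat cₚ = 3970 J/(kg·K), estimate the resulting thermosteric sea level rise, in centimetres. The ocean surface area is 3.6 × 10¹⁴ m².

Per unit area: Q = 400×10²¹ / (3.6×10¹⁴) ≈ 1.111×10⁹ J/m²
Δh = αQ/(ρcₚ) = 1.6×10⁻⁴ × 1.111×10⁹ / (1028 × 3970) ≈ 0.043556 m

Δh = 4.36 cm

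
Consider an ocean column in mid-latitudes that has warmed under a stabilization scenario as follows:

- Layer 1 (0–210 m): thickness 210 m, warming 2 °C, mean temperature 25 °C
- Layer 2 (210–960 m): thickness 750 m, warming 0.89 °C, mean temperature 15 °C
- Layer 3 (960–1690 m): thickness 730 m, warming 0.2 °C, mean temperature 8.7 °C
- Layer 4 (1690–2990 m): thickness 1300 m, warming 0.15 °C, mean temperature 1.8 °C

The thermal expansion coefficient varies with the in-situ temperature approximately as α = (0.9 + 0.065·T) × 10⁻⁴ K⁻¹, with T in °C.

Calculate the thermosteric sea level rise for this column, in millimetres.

Layer 1: α = (0.9 + 0.065×25)×10⁻⁴ = 2.525×10⁻⁴ K⁻¹
Layer 2: α = (0.9 + 0.065×15)×10⁻⁴ = 1.875×10⁻⁴ K⁻¹
Layer 3: α = (0.9 + 0.065×8.7)×10⁻⁴ = 1.4655×10⁻⁴ K⁻¹
Layer 4: α = (0.9 + 0.065×1.8)×10⁻⁴ = 1.017×10⁻⁴ K⁻¹
2 × 2.525×10⁻⁴ × 210 = 0.10605 m
750 × 0.89 × 1.875×10⁻⁴ = 0.12515625 m
Layer 3: 0.2 × 1.4655×10⁻⁴ × 730 = 0.0213963 m
1.017×10⁻⁴ × 1300 × 0.15 = 0.0198315 m
Δh = 0.10605 + 0.12515625 + 0.0213963 + 0.0198315 = 0.27243405 m

about 272 mm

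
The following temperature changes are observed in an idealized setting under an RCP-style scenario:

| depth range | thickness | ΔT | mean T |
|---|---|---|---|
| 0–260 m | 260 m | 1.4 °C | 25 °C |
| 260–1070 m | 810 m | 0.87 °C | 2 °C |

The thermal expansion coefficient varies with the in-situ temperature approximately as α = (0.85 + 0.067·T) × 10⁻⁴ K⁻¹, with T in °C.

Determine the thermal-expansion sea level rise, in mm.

Layer 1: α = (0.85 + 0.067×25)×10⁻⁴ = 2.525×10⁻⁴ K⁻¹
Layer 2: α = (0.85 + 0.067×2)×10⁻⁴ = 0.984×10⁻⁴ K⁻¹
Layer 1: 1.4 × 2.525×10⁻⁴ × 260 = 0.09191 m
0.87 × 810 × 0.984×10⁻⁴ = 0.06934248 m
Δh = 0.09191 + 0.06934248 = 0.16125248 m ≈ 161 mm

Δh = 161 mm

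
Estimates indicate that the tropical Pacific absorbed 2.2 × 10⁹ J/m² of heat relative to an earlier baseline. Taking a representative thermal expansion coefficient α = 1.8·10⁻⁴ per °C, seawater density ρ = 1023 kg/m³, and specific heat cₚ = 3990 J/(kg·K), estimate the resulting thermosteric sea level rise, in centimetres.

about 9.70 cm

Δh = αQ/(ρcₚ) = 1.8×10⁻⁴ × 2.2×10⁹ / (1023 × 3990) ≈ 0.097017 m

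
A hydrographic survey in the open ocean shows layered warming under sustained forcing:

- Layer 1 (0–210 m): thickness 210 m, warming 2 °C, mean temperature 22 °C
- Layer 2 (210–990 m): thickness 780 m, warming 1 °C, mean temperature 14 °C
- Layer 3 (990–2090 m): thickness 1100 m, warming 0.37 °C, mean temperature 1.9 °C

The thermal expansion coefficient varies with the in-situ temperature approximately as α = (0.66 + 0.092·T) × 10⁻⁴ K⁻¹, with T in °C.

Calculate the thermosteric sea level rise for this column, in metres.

about 0.30 m

Layer 1: α = (0.66 + 0.092×22)×10⁻⁴ = 2.684×10⁻⁴ K⁻¹
Layer 2: α = (0.66 + 0.092×14)×10⁻⁴ = 1.948×10⁻⁴ K⁻¹
Layer 3: α = (0.66 + 0.092×1.9)×10⁻⁴ = 0.8348×10⁻⁴ K⁻¹
0–210 m: 2 × 210 × 2.684×10⁻⁴ = 0.112728 m
210–990 m: 780 × 1 × 1.948×10⁻⁴ = 0.151944 m
1100 × 0.8348×10⁻⁴ × 0.37 = 0.03397636 m
Δh = 0.112728 + 0.151944 + 0.03397636 = 0.29864836 m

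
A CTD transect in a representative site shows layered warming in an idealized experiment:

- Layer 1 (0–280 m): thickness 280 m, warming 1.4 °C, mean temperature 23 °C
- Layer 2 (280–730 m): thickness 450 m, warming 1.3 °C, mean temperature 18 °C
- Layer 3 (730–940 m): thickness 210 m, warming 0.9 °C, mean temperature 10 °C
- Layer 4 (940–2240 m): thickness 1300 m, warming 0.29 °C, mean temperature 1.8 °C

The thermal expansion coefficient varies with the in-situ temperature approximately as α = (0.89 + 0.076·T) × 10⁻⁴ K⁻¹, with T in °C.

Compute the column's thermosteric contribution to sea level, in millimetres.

Layer 1: α = (0.89 + 0.076×23)×10⁻⁴ = 2.638×10⁻⁴ K⁻¹
Layer 2: α = (0.89 + 0.076×18)×10⁻⁴ = 2.258×10⁻⁴ K⁻¹
Layer 3: α = (0.89 + 0.076×10)×10⁻⁴ = 1.65×10⁻⁴ K⁻¹
Layer 4: α = (0.89 + 0.076×1.8)×10⁻⁴ = 1.0268×10⁻⁴ K⁻¹
1.4 × 2.638×10⁻⁴ × 280 = 0.1034096 m
Layer 2: 1.3 × 450 × 2.258×10⁻⁴ = 0.132093 m
Layer 3: 1.65×10⁻⁴ × 0.9 × 210 = 0.031185 m
1.0268×10⁻⁴ × 1300 × 0.29 = 0.03871036 m
Δh = 0.1034096 + 0.132093 + 0.031185 + 0.03871036 = 0.30539796 m ≈ 305 mm

305 mm of thermosteric rise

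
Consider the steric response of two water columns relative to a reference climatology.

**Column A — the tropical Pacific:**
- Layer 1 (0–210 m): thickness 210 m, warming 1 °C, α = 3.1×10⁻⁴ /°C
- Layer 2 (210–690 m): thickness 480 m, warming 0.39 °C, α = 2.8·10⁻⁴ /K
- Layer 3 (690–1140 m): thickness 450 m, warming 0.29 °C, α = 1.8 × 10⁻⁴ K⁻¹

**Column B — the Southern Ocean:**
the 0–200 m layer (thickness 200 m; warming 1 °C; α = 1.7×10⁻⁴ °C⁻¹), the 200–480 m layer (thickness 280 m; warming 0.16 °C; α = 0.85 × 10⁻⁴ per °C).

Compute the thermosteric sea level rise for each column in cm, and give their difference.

A 1 × 210 × 3.1×10⁻⁴ = 0.06510 m
A Layer 2: 480 × 2.8×10⁻⁴ × 0.39 = 0.052416 m
A 690–1140 m: 0.29 × 450 × 1.8×10⁻⁴ = 0.02349 m
A total: 0.141006 m
B 1 × 200 × 1.7×10⁻⁴ = 0.03400 m
B 200–480 m: 280 × 0.16 × 0.85×10⁻⁴ = 0.003808 m
B total: 0.037808 m
Difference: 0.141006 − 0.037808 = 0.103198 m

Δh_A ≈ 14.1 cm, Δh_B ≈ 3.78 cm; difference ≈ 10.3 cm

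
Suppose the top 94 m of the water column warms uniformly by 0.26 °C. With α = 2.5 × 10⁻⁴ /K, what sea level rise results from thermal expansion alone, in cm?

about 0.611 cm

Δh = αΔT·H = 2.5×10⁻⁴ × 0.26 × 94 = 0.00611 m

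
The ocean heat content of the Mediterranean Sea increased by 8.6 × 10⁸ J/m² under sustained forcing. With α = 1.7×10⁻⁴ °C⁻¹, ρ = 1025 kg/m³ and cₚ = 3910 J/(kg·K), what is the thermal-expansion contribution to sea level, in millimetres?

Δh = αQ/(ρcₚ) = 1.7×10⁻⁴ × 8.6×10⁸ / (1025 × 3910) ≈ 0.036479 m

Δh = 36 mm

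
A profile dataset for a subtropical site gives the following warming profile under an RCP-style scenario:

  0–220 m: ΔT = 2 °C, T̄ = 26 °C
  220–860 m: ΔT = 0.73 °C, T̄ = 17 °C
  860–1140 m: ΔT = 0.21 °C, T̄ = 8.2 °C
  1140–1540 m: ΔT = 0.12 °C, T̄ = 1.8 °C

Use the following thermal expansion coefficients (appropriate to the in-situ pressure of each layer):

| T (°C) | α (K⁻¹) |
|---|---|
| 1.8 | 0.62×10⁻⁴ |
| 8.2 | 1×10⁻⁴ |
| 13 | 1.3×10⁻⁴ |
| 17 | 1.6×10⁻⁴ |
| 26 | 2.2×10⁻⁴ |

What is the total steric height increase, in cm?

Layer 1 at 26 °C → α = 2.2×10⁻⁴ K⁻¹
Layer 2 at 17 °C → α = 1.6×10⁻⁴ K⁻¹
Layer 3 at 8.2 °C → α = 1×10⁻⁴ K⁻¹
Layer 4 at 1.8 °C → α = 0.62×10⁻⁴ K⁻¹
Layer 1: 2 × 2.2×10⁻⁴ × 220 = 0.09680 m
Layer 2: 0.73 × 1.6×10⁻⁴ × 640 = 0.074752 m
Layer 3: 1×10⁻⁴ × 0.21 × 280 = 0.00588 m
0.62×10⁻⁴ × 400 × 0.12 = 0.002976 m
Δh = 0.09680 + 0.074752 + 0.00588 + 0.002976 = 0.180408 m

18.0 cm of thermosteric rise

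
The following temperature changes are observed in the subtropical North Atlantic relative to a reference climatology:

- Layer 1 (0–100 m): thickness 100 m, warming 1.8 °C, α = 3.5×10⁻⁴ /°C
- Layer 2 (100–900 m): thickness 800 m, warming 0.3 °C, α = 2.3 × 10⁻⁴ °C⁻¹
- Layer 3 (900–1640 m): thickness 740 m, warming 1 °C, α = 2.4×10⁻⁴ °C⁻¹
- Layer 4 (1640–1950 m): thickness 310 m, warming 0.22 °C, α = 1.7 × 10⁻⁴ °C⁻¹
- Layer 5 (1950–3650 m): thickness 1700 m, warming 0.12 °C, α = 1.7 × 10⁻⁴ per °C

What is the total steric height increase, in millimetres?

340 mm

1.8 × 100 × 3.5×10⁻⁴ = 0.06300 m
100–900 m: 800 × 0.3 × 2.3×10⁻⁴ = 0.05520 m
Layer 3: 1 × 740 × 2.4×10⁻⁴ = 0.17760 m
0.22 × 310 × 1.7×10⁻⁴ = 0.011594 m
1950–3650 m: 1700 × 1.7×10⁻⁴ × 0.12 = 0.03468 m
Δh = 0.06300 + 0.05520 + 0.17760 + 0.011594 + 0.03468 = 0.342074 m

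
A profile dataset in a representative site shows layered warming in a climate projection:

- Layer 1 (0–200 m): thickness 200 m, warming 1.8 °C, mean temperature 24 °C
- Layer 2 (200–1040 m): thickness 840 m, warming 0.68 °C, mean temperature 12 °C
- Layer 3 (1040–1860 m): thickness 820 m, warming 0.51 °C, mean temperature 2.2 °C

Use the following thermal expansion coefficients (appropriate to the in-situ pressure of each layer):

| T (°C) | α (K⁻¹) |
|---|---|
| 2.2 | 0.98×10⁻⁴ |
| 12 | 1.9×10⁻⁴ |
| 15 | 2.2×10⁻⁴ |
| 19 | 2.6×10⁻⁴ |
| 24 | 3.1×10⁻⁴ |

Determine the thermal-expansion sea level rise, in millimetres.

Layer 1 at 24 °C → α = 3.1×10⁻⁴ K⁻¹
Layer 2 at 12 °C → α = 1.9×10⁻⁴ K⁻¹
Layer 3 at 2.2 °C → α = 0.98×10⁻⁴ K⁻¹
1.8 × 3.1×10⁻⁴ × 200 = 0.11160 m
0.68 × 1.9×10⁻⁴ × 840 = 0.108528 m
Layer 3: 0.51 × 0.98×10⁻⁴ × 820 = 0.0409836 m
Δh = 0.11160 + 0.108528 + 0.0409836 = 0.2611116 m

261 mm of thermosteric rise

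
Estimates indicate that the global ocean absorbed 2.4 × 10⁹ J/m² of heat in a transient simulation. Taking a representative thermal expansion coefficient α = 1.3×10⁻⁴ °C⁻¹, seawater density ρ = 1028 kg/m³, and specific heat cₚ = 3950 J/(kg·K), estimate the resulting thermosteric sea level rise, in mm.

Δh = αQ/(ρcₚ) = 1.3×10⁻⁴ × 2.4×10⁹ / (1028 × 3950) ≈ 0.076836 m

about 76.8 mm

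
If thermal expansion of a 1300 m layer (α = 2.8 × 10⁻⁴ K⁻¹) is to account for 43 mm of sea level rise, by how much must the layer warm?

ΔT = Δh/(αH) = 0.043 / (2.8×10⁻⁴ × 1300) ≈ 0.1181 K

ΔT ≈ 0.118 K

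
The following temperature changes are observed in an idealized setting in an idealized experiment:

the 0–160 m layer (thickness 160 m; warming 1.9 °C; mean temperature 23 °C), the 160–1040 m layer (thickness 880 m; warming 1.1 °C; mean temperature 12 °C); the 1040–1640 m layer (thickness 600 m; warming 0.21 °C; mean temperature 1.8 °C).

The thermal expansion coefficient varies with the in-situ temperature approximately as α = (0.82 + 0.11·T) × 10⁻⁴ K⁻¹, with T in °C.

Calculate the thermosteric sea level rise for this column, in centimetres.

Layer 1: α = (0.82 + 0.11×23)×10⁻⁴ = 3.35×10⁻⁴ K⁻¹
Layer 2: α = (0.82 + 0.11×12)×10⁻⁴ = 2.14×10⁻⁴ K⁻¹
Layer 3: α = (0.82 + 0.11×1.8)×10⁻⁴ = 1.018×10⁻⁴ K⁻¹
1.9 × 160 × 3.35×10⁻⁴ = 0.10184 m
160–1040 m: 1.1 × 2.14×10⁻⁴ × 880 = 0.207152 m
1040–1640 m: 1.018×10⁻⁴ × 600 × 0.21 = 0.0128268 m
Δh = 0.10184 + 0.207152 + 0.0128268 = 0.3218188 m

32.2 cm of thermosteric rise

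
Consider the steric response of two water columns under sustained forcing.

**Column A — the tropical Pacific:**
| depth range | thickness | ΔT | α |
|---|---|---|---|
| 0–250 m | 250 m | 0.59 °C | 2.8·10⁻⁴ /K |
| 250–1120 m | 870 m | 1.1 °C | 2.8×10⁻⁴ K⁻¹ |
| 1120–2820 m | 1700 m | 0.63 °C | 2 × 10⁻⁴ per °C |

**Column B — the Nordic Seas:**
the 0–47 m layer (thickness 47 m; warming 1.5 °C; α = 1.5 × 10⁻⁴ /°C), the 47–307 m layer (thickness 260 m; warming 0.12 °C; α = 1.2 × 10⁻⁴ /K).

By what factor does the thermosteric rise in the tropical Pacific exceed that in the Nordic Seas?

A 0.59 × 250 × 2.8×10⁻⁴ = 0.04130 m
A 870 × 2.8×10⁻⁴ × 1.1 = 0.26796 m
A 1120–2820 m: 0.63 × 2×10⁻⁴ × 1700 = 0.21420 m
A total: 0.52346 m
B 47 × 1.5×10⁻⁴ × 1.5 = 0.010575 m
B 260 × 0.12 × 1.2×10⁻⁴ = 0.003744 m
B total: 0.014319 m
Ratio: 0.52346 / 0.014319 ≈ 36.56

a factor of 37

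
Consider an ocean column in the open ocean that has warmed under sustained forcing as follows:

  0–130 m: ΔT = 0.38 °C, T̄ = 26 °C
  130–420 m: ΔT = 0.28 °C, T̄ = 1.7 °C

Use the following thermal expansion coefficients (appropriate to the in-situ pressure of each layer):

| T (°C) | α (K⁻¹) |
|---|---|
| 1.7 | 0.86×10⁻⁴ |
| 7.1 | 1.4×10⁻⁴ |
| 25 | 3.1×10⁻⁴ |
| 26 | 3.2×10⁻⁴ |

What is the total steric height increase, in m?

Δh ≈ 0.023 m

Layer 1 at 26 °C → α = 3.2×10⁻⁴ K⁻¹
Layer 2 at 1.7 °C → α = 0.86×10⁻⁴ K⁻¹
Layer 1: 3.2×10⁻⁴ × 130 × 0.38 = 0.015808 m
0.28 × 0.86×10⁻⁴ × 290 = 0.0069832 m
Δh = 0.015808 + 0.0069832 = 0.0227912 m ≈ 0.023 m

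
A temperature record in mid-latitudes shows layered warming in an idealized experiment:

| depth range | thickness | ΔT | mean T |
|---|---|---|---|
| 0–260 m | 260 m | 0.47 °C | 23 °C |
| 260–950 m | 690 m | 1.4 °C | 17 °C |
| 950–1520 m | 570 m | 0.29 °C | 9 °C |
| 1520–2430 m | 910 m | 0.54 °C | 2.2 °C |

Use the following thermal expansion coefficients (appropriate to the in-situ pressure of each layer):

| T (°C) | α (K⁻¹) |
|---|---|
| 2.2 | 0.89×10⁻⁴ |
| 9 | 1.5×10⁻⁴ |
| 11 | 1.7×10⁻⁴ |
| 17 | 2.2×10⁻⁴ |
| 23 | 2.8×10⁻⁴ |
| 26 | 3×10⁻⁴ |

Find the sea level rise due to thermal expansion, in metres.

0.315 m of thermosteric rise

Layer 1 at 23 °C → α = 2.8×10⁻⁴ K⁻¹
Layer 2 at 17 °C → α = 2.2×10⁻⁴ K⁻¹
Layer 3 at 9 °C → α = 1.5×10⁻⁴ K⁻¹
Layer 4 at 2.2 °C → α = 0.89×10⁻⁴ K⁻¹
0–260 m: 260 × 2.8×10⁻⁴ × 0.47 = 0.034216 m
1.4 × 690 × 2.2×10⁻⁴ = 0.21252 m
950–1520 m: 1.5×10⁻⁴ × 0.29 × 570 = 0.024795 m
Layer 4: 910 × 0.54 × 0.89×10⁻⁴ = 0.0437346 m
Δh = 0.034216 + 0.21252 + 0.024795 + 0.0437346 = 0.3152656 m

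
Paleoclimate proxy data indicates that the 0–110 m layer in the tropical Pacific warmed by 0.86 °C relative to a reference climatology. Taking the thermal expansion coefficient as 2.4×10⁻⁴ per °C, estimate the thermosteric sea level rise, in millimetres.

Δh = αΔT·H = 2.4×10⁻⁴ × 0.86 × 110 = 0.022704 m

Δh ≈ 22.7 mm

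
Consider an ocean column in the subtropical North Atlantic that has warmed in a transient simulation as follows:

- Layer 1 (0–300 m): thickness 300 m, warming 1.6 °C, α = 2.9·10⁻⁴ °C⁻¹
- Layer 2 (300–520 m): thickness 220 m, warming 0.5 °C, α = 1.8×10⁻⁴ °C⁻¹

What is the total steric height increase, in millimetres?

2.9×10⁻⁴ × 1.6 × 300 = 0.13920 m
1.8×10⁻⁴ × 220 × 0.5 = 0.01980 m
Δh = 0.13920 + 0.01980 = 0.15900 m ≈ 159 mm

Δh ≈ 159 mm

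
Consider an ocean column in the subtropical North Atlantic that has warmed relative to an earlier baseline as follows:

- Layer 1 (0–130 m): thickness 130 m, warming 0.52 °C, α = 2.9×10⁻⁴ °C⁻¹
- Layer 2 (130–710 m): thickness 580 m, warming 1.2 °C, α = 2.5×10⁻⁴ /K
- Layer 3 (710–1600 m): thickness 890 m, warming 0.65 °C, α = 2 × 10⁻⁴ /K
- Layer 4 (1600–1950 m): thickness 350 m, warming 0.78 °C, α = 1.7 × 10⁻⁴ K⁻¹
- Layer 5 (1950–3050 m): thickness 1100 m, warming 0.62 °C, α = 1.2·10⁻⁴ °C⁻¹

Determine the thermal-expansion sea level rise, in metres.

0.438 m

130 × 0.52 × 2.9×10⁻⁴ = 0.019604 m
Layer 2: 1.2 × 580 × 2.5×10⁻⁴ = 0.17400 m
710–1600 m: 2×10⁻⁴ × 890 × 0.65 = 0.11570 m
Layer 4: 1.7×10⁻⁴ × 0.78 × 350 = 0.04641 m
Layer 5: 1100 × 1.2×10⁻⁴ × 0.62 = 0.08184 m
Δh = 0.019604 + 0.17400 + 0.11570 + 0.04641 + 0.08184 = 0.437554 m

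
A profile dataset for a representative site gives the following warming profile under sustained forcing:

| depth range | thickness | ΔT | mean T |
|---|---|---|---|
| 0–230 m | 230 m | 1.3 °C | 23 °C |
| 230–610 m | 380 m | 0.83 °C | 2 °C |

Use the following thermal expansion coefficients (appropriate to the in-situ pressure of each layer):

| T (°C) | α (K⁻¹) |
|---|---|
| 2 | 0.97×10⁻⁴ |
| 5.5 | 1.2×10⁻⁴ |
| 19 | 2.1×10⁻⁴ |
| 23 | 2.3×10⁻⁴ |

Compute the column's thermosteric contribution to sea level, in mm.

99 mm of thermosteric rise

Layer 1 at 23 °C → α = 2.3×10⁻⁴ K⁻¹
Layer 2 at 2 °C → α = 0.97×10⁻⁴ K⁻¹
0–230 m: 230 × 1.3 × 2.3×10⁻⁴ = 0.06877 m
230–610 m: 0.83 × 0.97×10⁻⁴ × 380 = 0.0305938 m
Δh = 0.06877 + 0.0305938 = 0.0993638 m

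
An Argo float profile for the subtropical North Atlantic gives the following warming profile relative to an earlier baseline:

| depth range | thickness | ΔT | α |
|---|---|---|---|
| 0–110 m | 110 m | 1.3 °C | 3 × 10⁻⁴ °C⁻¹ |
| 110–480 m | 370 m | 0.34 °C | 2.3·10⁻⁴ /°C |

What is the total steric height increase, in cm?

0–110 m: 3×10⁻⁴ × 1.3 × 110 = 0.04290 m
Layer 2: 2.3×10⁻⁴ × 370 × 0.34 = 0.028934 m
Δh = 0.04290 + 0.028934 = 0.071834 m

Δh = 7.2 cm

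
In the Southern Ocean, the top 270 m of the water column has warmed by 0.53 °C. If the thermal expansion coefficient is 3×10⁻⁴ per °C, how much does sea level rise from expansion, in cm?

Δh = αΔT·H = 3×10⁻⁴ × 0.53 × 270 = 0.04293 m

about 4.29 cm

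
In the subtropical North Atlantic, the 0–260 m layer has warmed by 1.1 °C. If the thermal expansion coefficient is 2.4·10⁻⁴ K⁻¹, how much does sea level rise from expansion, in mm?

about 68.6 mm

Δh = αΔT·H = 2.4×10⁻⁴ × 1.1 × 260 = 0.06864 m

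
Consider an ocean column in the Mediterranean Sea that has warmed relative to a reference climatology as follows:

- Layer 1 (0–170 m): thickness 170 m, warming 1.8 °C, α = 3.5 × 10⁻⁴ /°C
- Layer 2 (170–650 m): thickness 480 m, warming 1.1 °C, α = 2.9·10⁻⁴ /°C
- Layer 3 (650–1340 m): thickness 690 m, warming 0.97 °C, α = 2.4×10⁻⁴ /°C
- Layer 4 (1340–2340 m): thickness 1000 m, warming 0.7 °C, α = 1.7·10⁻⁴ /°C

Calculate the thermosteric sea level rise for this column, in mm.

about 540 mm

0–170 m: 1.8 × 170 × 3.5×10⁻⁴ = 0.10710 m
170–650 m: 1.1 × 480 × 2.9×10⁻⁴ = 0.15312 m
650–1340 m: 0.97 × 2.4×10⁻⁴ × 690 = 0.160632 m
1340–2340 m: 1.7×10⁻⁴ × 0.7 × 1000 = 0.11900 m
Δh = 0.10710 + 0.15312 + 0.160632 + 0.11900 = 0.539852 m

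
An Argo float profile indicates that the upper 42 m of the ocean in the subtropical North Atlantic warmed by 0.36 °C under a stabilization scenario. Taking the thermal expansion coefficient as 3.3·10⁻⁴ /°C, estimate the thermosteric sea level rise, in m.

Δh = αΔT·H = 3.3×10⁻⁴ × 0.36 × 42 = 0.0049896 m

0.0050 m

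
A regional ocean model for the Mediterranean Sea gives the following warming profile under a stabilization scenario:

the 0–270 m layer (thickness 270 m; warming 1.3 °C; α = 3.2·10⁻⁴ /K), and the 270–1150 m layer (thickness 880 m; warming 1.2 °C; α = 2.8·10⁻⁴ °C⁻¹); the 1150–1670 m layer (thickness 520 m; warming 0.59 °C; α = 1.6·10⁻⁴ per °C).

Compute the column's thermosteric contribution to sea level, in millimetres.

1.3 × 3.2×10⁻⁴ × 270 = 0.11232 m
270–1150 m: 1.2 × 2.8×10⁻⁴ × 880 = 0.29568 m
Layer 3: 0.59 × 520 × 1.6×10⁻⁴ = 0.049088 m
Δh = 0.11232 + 0.29568 + 0.049088 = 0.457088 m ≈ 460 mm

about 460 mm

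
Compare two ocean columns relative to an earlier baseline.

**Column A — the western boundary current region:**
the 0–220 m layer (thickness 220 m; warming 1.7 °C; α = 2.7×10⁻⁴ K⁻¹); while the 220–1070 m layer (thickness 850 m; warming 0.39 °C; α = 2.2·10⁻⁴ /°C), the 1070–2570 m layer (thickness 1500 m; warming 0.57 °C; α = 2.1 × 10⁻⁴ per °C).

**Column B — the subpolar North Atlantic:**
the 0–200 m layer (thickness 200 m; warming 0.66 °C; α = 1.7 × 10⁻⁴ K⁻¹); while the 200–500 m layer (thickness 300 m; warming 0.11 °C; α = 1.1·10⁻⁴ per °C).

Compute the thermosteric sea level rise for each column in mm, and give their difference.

Δh_A ≈ 353 mm, Δh_B ≈ 26.1 mm; difference ≈ 327 mm

A 1.7 × 2.7×10⁻⁴ × 220 = 0.10098 m
A 220–1070 m: 0.39 × 850 × 2.2×10⁻⁴ = 0.07293 m
A 0.57 × 2.1×10⁻⁴ × 1500 = 0.17955 m
A total: 0.35346 m
B Layer 1: 200 × 0.66 × 1.7×10⁻⁴ = 0.02244 m
B Layer 2: 0.11 × 1.1×10⁻⁴ × 300 = 0.00363 m
B total: 0.02607 m
Difference: 0.35346 − 0.02607 = 0.32739 m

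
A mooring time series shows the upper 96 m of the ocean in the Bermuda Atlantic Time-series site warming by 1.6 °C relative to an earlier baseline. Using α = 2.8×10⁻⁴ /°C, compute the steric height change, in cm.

Δh = αΔT·H = 2.8×10⁻⁴ × 1.6 × 96 = 0.043008 m

4.30 cm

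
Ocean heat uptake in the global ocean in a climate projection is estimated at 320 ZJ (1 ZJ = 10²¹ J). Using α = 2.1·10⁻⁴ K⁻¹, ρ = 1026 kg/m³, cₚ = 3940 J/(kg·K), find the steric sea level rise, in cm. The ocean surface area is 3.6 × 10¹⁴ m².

about 4.62 cm

Per unit area: Q = 320×10²¹ / (3.6×10¹⁴) ≈ 8.889×10⁸ J/m²
Δh = αQ/(ρcₚ) = 2.1×10⁻⁴ × 8.889×10⁸ / (1026 × 3940) ≈ 0.046177 m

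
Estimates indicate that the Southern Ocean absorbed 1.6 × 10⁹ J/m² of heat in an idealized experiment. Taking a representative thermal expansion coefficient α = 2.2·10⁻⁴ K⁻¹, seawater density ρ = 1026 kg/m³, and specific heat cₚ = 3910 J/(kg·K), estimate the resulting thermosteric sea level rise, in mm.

87.7 mm

Δh = αQ/(ρcₚ) = 2.2×10⁻⁴ × 1.6×10⁹ / (1026 × 3910) ≈ 0.087744 m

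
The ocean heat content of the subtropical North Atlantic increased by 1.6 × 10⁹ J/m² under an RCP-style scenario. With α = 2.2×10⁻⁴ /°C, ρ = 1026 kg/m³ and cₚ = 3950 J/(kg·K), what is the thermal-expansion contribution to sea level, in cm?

Δh = αQ/(ρcₚ) = 2.2×10⁻⁴ × 1.6×10⁹ / (1026 × 3950) ≈ 0.086856 m

Δh ≈ 8.69 cm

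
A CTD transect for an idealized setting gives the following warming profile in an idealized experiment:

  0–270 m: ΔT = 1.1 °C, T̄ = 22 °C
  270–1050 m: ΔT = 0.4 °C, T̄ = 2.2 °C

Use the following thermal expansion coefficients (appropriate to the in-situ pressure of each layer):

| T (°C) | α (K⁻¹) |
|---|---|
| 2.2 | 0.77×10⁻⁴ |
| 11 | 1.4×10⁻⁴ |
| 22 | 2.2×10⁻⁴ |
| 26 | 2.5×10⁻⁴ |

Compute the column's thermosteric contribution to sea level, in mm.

Δh = 89.4 mm

Layer 1 at 22 °C → α = 2.2×10⁻⁴ K⁻¹
Layer 2 at 2.2 °C → α = 0.77×10⁻⁴ K⁻¹
Layer 1: 2.2×10⁻⁴ × 270 × 1.1 = 0.06534 m
Layer 2: 780 × 0.77×10⁻⁴ × 0.4 = 0.024024 m
Δh = 0.06534 + 0.024024 = 0.089364 m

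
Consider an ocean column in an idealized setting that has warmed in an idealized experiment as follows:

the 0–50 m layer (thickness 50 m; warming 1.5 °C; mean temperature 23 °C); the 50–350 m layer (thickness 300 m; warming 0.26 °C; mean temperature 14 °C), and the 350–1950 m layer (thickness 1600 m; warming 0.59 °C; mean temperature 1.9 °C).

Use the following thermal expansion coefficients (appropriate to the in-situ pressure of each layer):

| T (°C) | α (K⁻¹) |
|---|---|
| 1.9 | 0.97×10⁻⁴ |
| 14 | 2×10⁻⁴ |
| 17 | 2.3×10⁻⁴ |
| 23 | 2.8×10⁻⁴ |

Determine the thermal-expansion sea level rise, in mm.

about 130 mm

Layer 1 at 23 °C → α = 2.8×10⁻⁴ K⁻¹
Layer 2 at 14 °C → α = 2×10⁻⁴ K⁻¹
Layer 3 at 1.9 °C → α = 0.97×10⁻⁴ K⁻¹
50 × 2.8×10⁻⁴ × 1.5 = 0.02100 m
300 × 0.26 × 2×10⁻⁴ = 0.01560 m
1600 × 0.59 × 0.97×10⁻⁴ = 0.091568 m
Δh = 0.02100 + 0.01560 + 0.091568 = 0.128168 m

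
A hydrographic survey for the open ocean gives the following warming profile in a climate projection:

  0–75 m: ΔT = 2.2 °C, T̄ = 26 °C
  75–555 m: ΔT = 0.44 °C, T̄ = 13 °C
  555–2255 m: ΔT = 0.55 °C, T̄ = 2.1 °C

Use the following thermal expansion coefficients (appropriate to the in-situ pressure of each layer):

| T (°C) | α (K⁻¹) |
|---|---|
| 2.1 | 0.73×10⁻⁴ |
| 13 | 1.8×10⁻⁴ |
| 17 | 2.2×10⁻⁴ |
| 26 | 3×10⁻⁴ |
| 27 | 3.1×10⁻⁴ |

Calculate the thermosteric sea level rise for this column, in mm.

156 mm

Layer 1 at 26 °C → α = 3×10⁻⁴ K⁻¹
Layer 2 at 13 °C → α = 1.8×10⁻⁴ K⁻¹
Layer 3 at 2.1 °C → α = 0.73×10⁻⁴ K⁻¹
75 × 3×10⁻⁴ × 2.2 = 0.04950 m
75–555 m: 480 × 0.44 × 1.8×10⁻⁴ = 0.038016 m
555–2255 m: 0.73×10⁻⁴ × 0.55 × 1700 = 0.068255 m
Δh = 0.04950 + 0.038016 + 0.068255 = 0.155771 m ≈ 156 mm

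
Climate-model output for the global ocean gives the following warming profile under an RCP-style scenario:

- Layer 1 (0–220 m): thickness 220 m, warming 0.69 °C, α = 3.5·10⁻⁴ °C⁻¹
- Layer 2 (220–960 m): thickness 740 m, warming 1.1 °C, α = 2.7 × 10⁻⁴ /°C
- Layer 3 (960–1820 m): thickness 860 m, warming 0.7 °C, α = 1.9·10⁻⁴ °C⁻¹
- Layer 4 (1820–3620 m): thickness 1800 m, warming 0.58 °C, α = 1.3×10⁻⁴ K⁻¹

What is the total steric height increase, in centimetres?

about 52.3 cm

0–220 m: 3.5×10⁻⁴ × 220 × 0.69 = 0.05313 m
220–960 m: 1.1 × 740 × 2.7×10⁻⁴ = 0.21978 m
Layer 3: 860 × 0.7 × 1.9×10⁻⁴ = 0.11438 m
Layer 4: 1.3×10⁻⁴ × 0.58 × 1800 = 0.13572 m
Δh = 0.05313 + 0.21978 + 0.11438 + 0.13572 = 0.52301 m ≈ 52.3 cm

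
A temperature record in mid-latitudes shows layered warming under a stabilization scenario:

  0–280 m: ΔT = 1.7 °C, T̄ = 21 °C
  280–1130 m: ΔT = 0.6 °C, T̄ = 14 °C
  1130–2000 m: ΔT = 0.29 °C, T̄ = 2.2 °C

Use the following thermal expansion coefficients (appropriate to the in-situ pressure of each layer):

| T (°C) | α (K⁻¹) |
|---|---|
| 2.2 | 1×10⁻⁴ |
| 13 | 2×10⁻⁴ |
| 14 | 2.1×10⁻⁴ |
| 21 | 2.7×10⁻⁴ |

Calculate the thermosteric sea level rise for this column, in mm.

Layer 1 at 21 °C → α = 2.7×10⁻⁴ K⁻¹
Layer 2 at 14 °C → α = 2.1×10⁻⁴ K⁻¹
Layer 3 at 2.2 °C → α = 1×10⁻⁴ K⁻¹
0–280 m: 2.7×10⁻⁴ × 280 × 1.7 = 0.12852 m
2.1×10⁻⁴ × 0.6 × 850 = 0.10710 m
Layer 3: 870 × 1×10⁻⁴ × 0.29 = 0.02523 m
Δh = 0.12852 + 0.10710 + 0.02523 = 0.26085 m ≈ 260 mm

about 260 mm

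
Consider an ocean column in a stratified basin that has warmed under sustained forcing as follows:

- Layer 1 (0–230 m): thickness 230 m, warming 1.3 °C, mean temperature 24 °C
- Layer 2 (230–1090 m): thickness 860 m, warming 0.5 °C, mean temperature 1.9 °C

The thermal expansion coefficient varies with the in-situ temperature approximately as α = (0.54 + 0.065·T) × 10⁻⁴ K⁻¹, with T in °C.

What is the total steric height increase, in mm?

Layer 1: α = (0.54 + 0.065×24)×10⁻⁴ = 2.1×10⁻⁴ K⁻¹
Layer 2: α = (0.54 + 0.065×1.9)×10⁻⁴ = 0.6635×10⁻⁴ K⁻¹
0–230 m: 230 × 1.3 × 2.1×10⁻⁴ = 0.06279 m
860 × 0.6635×10⁻⁴ × 0.5 = 0.0285305 m
Δh = 0.06279 + 0.0285305 = 0.0913205 m

Δh ≈ 91.3 mm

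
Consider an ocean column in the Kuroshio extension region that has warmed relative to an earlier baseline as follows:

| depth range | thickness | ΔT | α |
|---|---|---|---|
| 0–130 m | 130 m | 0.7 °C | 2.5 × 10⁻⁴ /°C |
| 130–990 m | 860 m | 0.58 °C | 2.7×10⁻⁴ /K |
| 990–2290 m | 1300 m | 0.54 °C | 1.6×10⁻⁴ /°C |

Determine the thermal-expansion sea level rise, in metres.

about 0.270 m

0–130 m: 130 × 2.5×10⁻⁴ × 0.7 = 0.02275 m
Layer 2: 0.58 × 860 × 2.7×10⁻⁴ = 0.134676 m
990–2290 m: 1300 × 0.54 × 1.6×10⁻⁴ = 0.11232 m
Δh = 0.02275 + 0.134676 + 0.11232 = 0.269746 m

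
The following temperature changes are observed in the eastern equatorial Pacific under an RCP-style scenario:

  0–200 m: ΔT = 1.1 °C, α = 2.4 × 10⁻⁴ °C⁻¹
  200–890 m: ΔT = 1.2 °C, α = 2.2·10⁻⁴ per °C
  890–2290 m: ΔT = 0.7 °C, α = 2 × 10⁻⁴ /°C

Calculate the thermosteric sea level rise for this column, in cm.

about 43.1 cm

Layer 1: 2.4×10⁻⁴ × 200 × 1.1 = 0.05280 m
690 × 1.2 × 2.2×10⁻⁴ = 0.18216 m
2×10⁻⁴ × 1400 × 0.7 = 0.19600 m
Δh = 0.05280 + 0.18216 + 0.19600 = 0.43096 m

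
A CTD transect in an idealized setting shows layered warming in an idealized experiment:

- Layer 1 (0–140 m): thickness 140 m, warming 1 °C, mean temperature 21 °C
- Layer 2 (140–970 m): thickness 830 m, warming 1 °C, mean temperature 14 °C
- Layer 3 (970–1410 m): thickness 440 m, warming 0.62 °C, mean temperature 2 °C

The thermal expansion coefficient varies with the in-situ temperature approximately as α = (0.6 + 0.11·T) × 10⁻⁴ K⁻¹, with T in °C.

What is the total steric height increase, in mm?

about 241 mm

Layer 1: α = (0.6 + 0.11×21)×10⁻⁴ = 2.91×10⁻⁴ K⁻¹
Layer 2: α = (0.6 + 0.11×14)×10⁻⁴ = 2.14×10⁻⁴ K⁻¹
Layer 3: α = (0.6 + 0.11×2)×10⁻⁴ = 0.82×10⁻⁴ K⁻¹
Layer 1: 1 × 2.91×10⁻⁴ × 140 = 0.04074 m
Layer 2: 1 × 2.14×10⁻⁴ × 830 = 0.17762 m
970–1410 m: 0.62 × 0.82×10⁻⁴ × 440 = 0.0223696 m
Δh = 0.04074 + 0.17762 + 0.0223696 = 0.2407296 m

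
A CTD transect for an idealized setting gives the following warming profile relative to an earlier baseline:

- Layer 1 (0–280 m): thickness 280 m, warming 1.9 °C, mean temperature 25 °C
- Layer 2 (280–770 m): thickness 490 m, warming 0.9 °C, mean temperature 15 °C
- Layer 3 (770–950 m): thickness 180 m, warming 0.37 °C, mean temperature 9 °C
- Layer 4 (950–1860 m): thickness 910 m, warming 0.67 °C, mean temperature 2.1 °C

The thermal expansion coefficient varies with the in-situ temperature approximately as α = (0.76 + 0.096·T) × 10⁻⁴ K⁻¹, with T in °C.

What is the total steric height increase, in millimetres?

Δh ≈ 330 mm

Layer 1: α = (0.76 + 0.096×25)×10⁻⁴ = 3.16×10⁻⁴ K⁻¹
Layer 2: α = (0.76 + 0.096×15)×10⁻⁴ = 2.2×10⁻⁴ K⁻¹
Layer 3: α = (0.76 + 0.096×9)×10⁻⁴ = 1.624×10⁻⁴ K⁻¹
Layer 4: α = (0.76 + 0.096×2.1)×10⁻⁴ = 0.9616×10⁻⁴ K⁻¹
3.16×10⁻⁴ × 1.9 × 280 = 0.168112 m
Layer 2: 490 × 2.2×10⁻⁴ × 0.9 = 0.09702 m
Layer 3: 0.37 × 180 × 1.624×10⁻⁴ = 0.01081584 m
Layer 4: 0.9616×10⁻⁴ × 910 × 0.67 = 0.058628752 m
Δh = 0.168112 + 0.09702 + 0.01081584 + 0.058628752 = 0.334576592 m ≈ 330 mm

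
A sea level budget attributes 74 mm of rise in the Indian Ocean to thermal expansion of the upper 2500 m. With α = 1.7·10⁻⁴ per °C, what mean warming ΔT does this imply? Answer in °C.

ΔT = Δh/(αH) = 0.074 / (1.7×10⁻⁴ × 2500) ≈ 0.1741 °C

about 0.174 °C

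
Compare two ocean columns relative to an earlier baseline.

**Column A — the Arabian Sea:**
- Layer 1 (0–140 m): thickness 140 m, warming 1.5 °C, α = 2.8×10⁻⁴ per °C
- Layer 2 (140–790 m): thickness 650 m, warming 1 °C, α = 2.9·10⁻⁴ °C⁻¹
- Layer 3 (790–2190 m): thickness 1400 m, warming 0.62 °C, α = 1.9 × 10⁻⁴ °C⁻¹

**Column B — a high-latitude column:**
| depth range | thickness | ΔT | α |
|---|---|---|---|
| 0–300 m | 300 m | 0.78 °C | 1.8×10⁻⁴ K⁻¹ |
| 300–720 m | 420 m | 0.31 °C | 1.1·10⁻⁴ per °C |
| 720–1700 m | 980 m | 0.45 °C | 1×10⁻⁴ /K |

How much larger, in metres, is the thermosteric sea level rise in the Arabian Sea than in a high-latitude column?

Δh_A − Δh_B ≈ 0.31 m

A 140 × 1.5 × 2.8×10⁻⁴ = 0.05880 m
A 1 × 2.9×10⁻⁴ × 650 = 0.18850 m
A 790–2190 m: 1400 × 1.9×10⁻⁴ × 0.62 = 0.16492 m
A total: 0.41222 m
B 1.8×10⁻⁴ × 0.78 × 300 = 0.04212 m
B Layer 2: 1.1×10⁻⁴ × 420 × 0.31 = 0.014322 m
B Layer 3: 0.45 × 980 × 1×10⁻⁴ = 0.04410 m
B total: 0.100542 m
Difference: 0.41222 − 0.100542 = 0.311678 m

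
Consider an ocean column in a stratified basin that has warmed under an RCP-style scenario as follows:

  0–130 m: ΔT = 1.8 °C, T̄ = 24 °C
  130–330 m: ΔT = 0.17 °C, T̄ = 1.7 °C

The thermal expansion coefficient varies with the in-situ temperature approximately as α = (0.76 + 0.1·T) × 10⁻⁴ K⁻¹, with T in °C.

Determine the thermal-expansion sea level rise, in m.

Layer 1: α = (0.76 + 0.1×24)×10⁻⁴ = 3.16×10⁻⁴ K⁻¹
Layer 2: α = (0.76 + 0.1×1.7)×10⁻⁴ = 0.93×10⁻⁴ K⁻¹
Layer 1: 3.16×10⁻⁴ × 130 × 1.8 = 0.073944 m
130–330 m: 0.93×10⁻⁴ × 200 × 0.17 = 0.003162 m
Δh = 0.073944 + 0.003162 = 0.077106 m

Δh = 0.0771 m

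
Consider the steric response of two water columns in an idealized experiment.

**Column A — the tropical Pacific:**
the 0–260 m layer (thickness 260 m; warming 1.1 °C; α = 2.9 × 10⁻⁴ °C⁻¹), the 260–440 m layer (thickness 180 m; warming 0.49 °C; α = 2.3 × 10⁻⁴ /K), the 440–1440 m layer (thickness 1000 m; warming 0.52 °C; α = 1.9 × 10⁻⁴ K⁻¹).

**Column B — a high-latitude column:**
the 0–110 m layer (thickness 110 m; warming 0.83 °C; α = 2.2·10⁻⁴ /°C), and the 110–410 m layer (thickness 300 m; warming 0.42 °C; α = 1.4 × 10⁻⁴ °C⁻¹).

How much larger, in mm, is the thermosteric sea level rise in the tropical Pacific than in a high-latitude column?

Δh_A − Δh_B ≈ 164 mm

A 2.9×10⁻⁴ × 260 × 1.1 = 0.08294 m
A 260–440 m: 0.49 × 2.3×10⁻⁴ × 180 = 0.020286 m
A 440–1440 m: 0.52 × 1.9×10⁻⁴ × 1000 = 0.09880 m
A total: 0.202026 m
B 0–110 m: 2.2×10⁻⁴ × 0.83 × 110 = 0.020086 m
B 1.4×10⁻⁴ × 300 × 0.42 = 0.01764 m
B total: 0.037726 m
Difference: 0.202026 − 0.037726 = 0.16430 m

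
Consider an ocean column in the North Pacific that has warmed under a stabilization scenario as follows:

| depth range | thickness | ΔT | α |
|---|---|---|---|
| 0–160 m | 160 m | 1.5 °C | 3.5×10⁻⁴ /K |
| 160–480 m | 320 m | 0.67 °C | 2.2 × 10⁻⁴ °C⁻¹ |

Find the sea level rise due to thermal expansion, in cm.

13.1 cm

Layer 1: 160 × 1.5 × 3.5×10⁻⁴ = 0.08400 m
0.67 × 320 × 2.2×10⁻⁴ = 0.047168 m
Δh = 0.08400 + 0.047168 = 0.131168 m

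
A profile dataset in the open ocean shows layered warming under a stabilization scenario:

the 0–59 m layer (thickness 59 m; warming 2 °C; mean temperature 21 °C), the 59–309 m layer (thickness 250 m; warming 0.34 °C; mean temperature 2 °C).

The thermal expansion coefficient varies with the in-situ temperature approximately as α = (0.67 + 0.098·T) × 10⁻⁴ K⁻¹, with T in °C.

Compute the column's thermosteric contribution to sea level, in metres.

Layer 1: α = (0.67 + 0.098×21)×10⁻⁴ = 2.728×10⁻⁴ K⁻¹
Layer 2: α = (0.67 + 0.098×2)×10⁻⁴ = 0.866×10⁻⁴ K⁻¹
0–59 m: 59 × 2.728×10⁻⁴ × 2 = 0.0321904 m
250 × 0.866×10⁻⁴ × 0.34 = 0.007361 m
Δh = 0.0321904 + 0.007361 = 0.0395514 m

0.0396 m of thermosteric rise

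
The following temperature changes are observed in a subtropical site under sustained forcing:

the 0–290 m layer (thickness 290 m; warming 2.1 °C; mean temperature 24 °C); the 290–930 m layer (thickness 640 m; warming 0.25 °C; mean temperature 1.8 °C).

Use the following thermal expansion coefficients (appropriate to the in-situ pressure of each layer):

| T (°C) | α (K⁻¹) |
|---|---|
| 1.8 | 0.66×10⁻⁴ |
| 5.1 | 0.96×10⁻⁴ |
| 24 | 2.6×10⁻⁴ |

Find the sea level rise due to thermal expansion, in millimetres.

about 169 mm

Layer 1 at 24 °C → α = 2.6×10⁻⁴ K⁻¹
Layer 2 at 1.8 °C → α = 0.66×10⁻⁴ K⁻¹
2.6×10⁻⁴ × 2.1 × 290 = 0.15834 m
290–930 m: 640 × 0.25 × 0.66×10⁻⁴ = 0.01056 m
Δh = 0.15834 + 0.01056 = 0.16890 m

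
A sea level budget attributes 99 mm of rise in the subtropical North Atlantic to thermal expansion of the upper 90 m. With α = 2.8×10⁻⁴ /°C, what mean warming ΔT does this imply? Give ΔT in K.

ΔT = Δh/(αH) = 0.099 / (2.8×10⁻⁴ × 90) ≈ 3.929 K

about 3.9 K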